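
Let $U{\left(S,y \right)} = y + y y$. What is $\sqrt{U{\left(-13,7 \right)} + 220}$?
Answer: $2 \sqrt{69} \approx 16.613$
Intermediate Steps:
$U{\left(S,y \right)} = y + y^{2}$
$\sqrt{U{\left(-13,7 \right)} + 220} = \sqrt{7 \left(1 + 7\right) + 220} = \sqrt{7 \cdot 8 + 220} = \sqrt{56 + 220} = \sqrt{276} = 2 \sqrt{69}$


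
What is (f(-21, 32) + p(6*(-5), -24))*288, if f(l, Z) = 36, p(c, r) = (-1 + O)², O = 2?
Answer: 10656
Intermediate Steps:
p(c, r) = 1 (p(c, r) = (-1 + 2)² = 1² = 1)
(f(-21, 32) + p(6*(-5), -24))*288 = (36 + 1)*288 = 37*288 = 10656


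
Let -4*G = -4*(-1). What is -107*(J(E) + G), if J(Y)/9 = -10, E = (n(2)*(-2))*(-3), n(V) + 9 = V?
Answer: 9737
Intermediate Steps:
G = -1 (G = -(-1)*(-1) = -¼*4 = -1)
n(V) = -9 + V
E = -42 (E = ((-9 + 2)*(-2))*(-3) = -7*(-2)*(-3) = 14*(-3) = -42)
J(Y) = -90 (J(Y) = 9*(-10) = -90)
-107*(J(E) + G) = -107*(-90 - 1) = -107*(-91) = 9737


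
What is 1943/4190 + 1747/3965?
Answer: 600957/664534 ≈ 0.90433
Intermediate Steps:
1943/4190 + 1747/3965 = 600957/664534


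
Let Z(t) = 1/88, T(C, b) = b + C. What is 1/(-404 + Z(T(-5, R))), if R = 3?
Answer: -88/35551 ≈ -0.0024753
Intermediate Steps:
T(C, b) = C + b
Z(t) = 1/88
1/(-404 + Z(T(-5, R))) = 1/(-404 + 1/88) = 1/(-35551/88) = -88/35551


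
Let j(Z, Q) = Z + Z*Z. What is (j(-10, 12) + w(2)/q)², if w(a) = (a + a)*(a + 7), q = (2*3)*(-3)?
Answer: 7744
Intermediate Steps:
q = -18 (q = 6*(-3) = -18)
j(Z, Q) = Z + Z²
w(a) = 2*a*(7 + a) (w(a) = (2*a)*(7 + a) = 2*a*(7 + a))
(j(-10, 12) + w(2)/q)² = (-10*(1 - 10) + (2*2*(7 + 2))/(-18))² = (-10*(-9) + (2*2*9)*(-1/18))² = (90 + 36*(-1/18))² = (90 - 2)² = 88² = 7744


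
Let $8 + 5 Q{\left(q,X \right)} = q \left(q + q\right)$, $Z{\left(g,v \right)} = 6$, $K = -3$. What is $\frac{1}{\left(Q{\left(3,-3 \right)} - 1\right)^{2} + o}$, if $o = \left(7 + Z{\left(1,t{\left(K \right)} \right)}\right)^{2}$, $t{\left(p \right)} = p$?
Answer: $\frac{1}{170} \approx 0.0058824$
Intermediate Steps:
$Q{\left(q,X \right)} = - \frac{8}{5} + \frac{2 q^{2}}{5}$ ($Q{\left(q,X \right)} = - \frac{8}{5} + \frac{q \left(q + q\right)}{5} = - \frac{8}{5} + \frac{q 2 q}{5} = - \frac{8}{5} + \frac{2 q^{2}}{5}$)
$o = 169$ ($o = \left(7 + 6\right)^{2} = 13^{2} = 169$)
$\frac{1}{\left(Q{\left(3,-3 \right)} - 1\right)^{2} + o} = \frac{1}{\left(\left(- \frac{8}{5} + \frac{2 \cdot 3^{2}}{5}\right) - 1\right)^{2} + 169} = \frac{1}{\left(\left(- \frac{8}{5} + \frac{2}{5} \cdot 9\right) - 1\right)^{2} + 169} = \frac{1}{\left(\left(- \frac{8}{5} + \frac{18}{5}\right) - 1\right)^{2} + 169} = \frac{1}{\left(2 - 1\right)^{2} + 169} = \frac{1}{1^{2} + 169} = \frac{1}{1 + 169} = \frac{1}{170}$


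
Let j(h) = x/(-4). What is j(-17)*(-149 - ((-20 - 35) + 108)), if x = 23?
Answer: 2323/2 ≈ 1161.5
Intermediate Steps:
j(h) = -23/4 (j(h) = 23/(-4) = 23*(-¼) = -23/4)
j(-17)*(-149 - ((-20 - 35) + 108)) = -23*(-149 - ((-20 - 35) + 108))/4 = -23*(-149 - (-55 + 108))/4 = -23*(-149 - 1*53)/4 = -23*(-149 - 53)/4 = -23/4*(-202) = 2323/2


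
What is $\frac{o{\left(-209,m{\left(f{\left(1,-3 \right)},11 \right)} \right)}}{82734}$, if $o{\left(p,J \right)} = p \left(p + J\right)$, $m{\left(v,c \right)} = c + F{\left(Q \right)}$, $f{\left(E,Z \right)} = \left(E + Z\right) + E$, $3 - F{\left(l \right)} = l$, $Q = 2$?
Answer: $\frac{41173}{82734} \approx 0.49765$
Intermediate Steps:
$F{\left(l \right)} = 3 - l$
$f{\left(E,Z \right)} = Z + 2 E$
$m{\left(v,c \right)} = 1 + c$ ($m{\left(v,c \right)} = c + \left(3 - 2\right) = c + 1 = 1 + c$)
$o{\left(p,J \right)} = p \left(J + p\right)$
$\frac{o{\left(-209,m{\left(f{\left(1,-3 \right)},11 \right)} \right)}}{82734} = \frac{\left(-209\right) \left(\left(1 + 11\right) - 209\right)}{82734} = - 209 \left(12 - 209\right) \frac{1}{82734} = \left(-209\right) \left(-197\right) \frac{1}{82734} = 41173 \cdot \frac{1}{82734} = \frac{41173}{82734}$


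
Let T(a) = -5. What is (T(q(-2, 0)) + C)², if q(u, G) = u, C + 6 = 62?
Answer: 2601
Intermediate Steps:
C = 56 (C = -6 + 62 = 56)
(T(q(-2, 0)) + C)² = (-5 + 56)² = 51² = 2601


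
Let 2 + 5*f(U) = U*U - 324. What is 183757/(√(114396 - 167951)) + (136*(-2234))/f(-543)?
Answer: -1519120/294523 - 183757*I*√53555/53555 ≈ -5.1579 - 794.04*I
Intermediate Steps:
f(U) = -326/5 + U²/5 (f(U) = -⅖ + (U*U - 324)/5 = -⅖ + (U² - 324)/5 = -⅖ + (-324 + U²)/5 = -⅖ + (-324/5 + U²/5) = -326/5 + U²/5)
183757/(√(114396 - 167951)) + (136*(-2234))/f(-543) = 183757/(√(114396 - 167951)) + (136*(-2234))/(-326/5 + (⅕)*(-543)²) = 183757/(√(-53555)) - 303824/(-326/5 + (⅕)*294849) = 183757/((I*√53555)) - 303824/(-326/5 + 294849/5) = 183757*(-I*√53555/53555) - 303824/294523/5 = -183757*I*√53555/53555 - 303824*5/294523 = -183757*I*√53555/53555 - 1519120/294523 = -1519120/294523 - 183757*I*√53555/53555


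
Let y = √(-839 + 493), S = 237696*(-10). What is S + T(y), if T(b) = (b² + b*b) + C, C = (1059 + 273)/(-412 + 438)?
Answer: -30908810/13 ≈ -2.3776e+6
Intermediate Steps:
S = -2376960
y = I*√346 (y = √(-346) = I*√346 ≈ 18.601*I)
C = 666/13 (C = 1332/26 = 1332*(1/26) = 666/13 ≈ 51.231)
T(b) = 666/13 + 2*b² (T(b) = (b² + b*b) + 666/13 = (b² + b²) + 666/13 = 2*b² + 666/13 = 666/13 + 2*b²)
S + T(y) = -2376960 + (666/13 + 2*(I*√346)²) = -2376960 + (666/13 + 2*(-346)) = -2376960 + (666/13 - 692) = -2376960 - 8330/13 = -30908810/13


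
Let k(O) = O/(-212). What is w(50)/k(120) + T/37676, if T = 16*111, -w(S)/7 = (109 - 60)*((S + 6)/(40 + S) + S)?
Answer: 195028992839/6357825 ≈ 30675.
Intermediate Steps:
w(S) = -343*S - 343*(6 + S)/(40 + S) (w(S) = -7*(109 - 60)*((S + 6)/(40 + S) + S) = -343*((6 + S)/(40 + S) + S) = -343*(S + (6 + S)/(40 + S)) = -7*(49*S + 49*(6 + S)/(40 + S)) = -343*S - 343*(6 + S)/(40 + S))
k(O) = -O/212 (k(O) = O*(-1/212) = -O/212)
T = 1776
w(50)/k(120) + T/37676 = (343*(-6 - 1*50² - 41*50)/(40 + 50))/((-1/212*120)) + 1776/37676 = (343*(-6 - 1*2500 - 2050)/90)/(-30/53) + 1776*(1/37676) = (343*(1/90)*(-6 - 2500 - 2050))*(-53/30) + 444/9419 = (343*(1/90)*(-4556))*(-53/30) + 444/9419 = -781354/45*(-53/30) + 444/9419 = 20705881/675 + 444/9419 = 195028992839/6357825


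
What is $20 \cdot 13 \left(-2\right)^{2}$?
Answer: $1040$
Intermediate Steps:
$20 \cdot 13 \left(-2\right)^{2} = 260 \cdot 4 = 1040$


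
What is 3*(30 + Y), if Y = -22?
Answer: 24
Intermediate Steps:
3*(30 + Y) = 3*(30 - 22) = 3*8 = 24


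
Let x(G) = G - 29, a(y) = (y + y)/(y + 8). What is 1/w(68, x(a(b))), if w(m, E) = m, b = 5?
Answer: 1/68 ≈ 0.014706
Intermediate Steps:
a(y) = 2*y/(8 + y) (a(y) = (2*y)/(8 + y) = 2*y/(8 + y))
x(G) = -29 + G
1/w(68, x(a(b))) = 1/68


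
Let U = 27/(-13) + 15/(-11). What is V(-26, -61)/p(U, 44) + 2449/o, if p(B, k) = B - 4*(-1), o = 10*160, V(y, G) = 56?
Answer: 162609/1600 ≈ 101.63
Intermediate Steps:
U = -492/143 (U = 27*(-1/13) + 15*(-1/11) = -27/13 - 15/11 = -492/143 ≈ -3.4406)
o = 1600
p(B, k) = 4 + B (p(B, k) = B + 4 = 4 + B)
V(-26, -61)/p(U, 44) + 2449/o = 56/(4 - 492/143) + 2449/1600 = 56/(80/143) + 2449*(1/1600) = 56*(143/80) + 2449/1600 = 1001/10 + 2449/1600 = 162609/1600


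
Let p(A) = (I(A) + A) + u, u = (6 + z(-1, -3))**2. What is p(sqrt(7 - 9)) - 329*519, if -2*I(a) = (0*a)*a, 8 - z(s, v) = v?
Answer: -170462 + I*sqrt(2) ≈ -1.7046e+5 + 1.4142*I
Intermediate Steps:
z(s, v) = 8 - v
u = 289 (u = (6 + (8 - 1*(-3)))**2 = (6 + (8 + 3))**2 = (6 + 11)**2 = 17**2 = 289)
I(a) = 0 (I(a) = -0*a*a/2 = -0*a = -1/2*0 = 0)
p(A) = 289 + A (p(A) = (0 + A) + 289 = A + 289 = 289 + A)
p(sqrt(7 - 9)) - 329*519 = (289 + sqrt(7 - 9)) - 329*519 = (289 + sqrt(-2)) - 170751 = (289 + I*sqrt(2)) - 170751 = -170462 + I*sqrt(2)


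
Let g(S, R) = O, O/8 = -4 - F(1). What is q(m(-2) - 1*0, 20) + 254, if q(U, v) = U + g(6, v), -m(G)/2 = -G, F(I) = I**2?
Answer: 210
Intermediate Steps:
m(G) = 2*G (m(G) = -(-2)*G = 2*G)
O = -40 (O = 8*(-4 - 1*1**2) = 8*(-4 - 1*1) = 8*(-4 - 1) = 8*(-5) = -40)
g(S, R) = -40
q(U, v) = -40 + U (q(U, v) = U - 40 = -40 + U)
q(m(-2) - 1*0, 20) + 254 = (-40 + (2*(-2) - 1*0)) + 254 = (-40 + (-4 + 0)) + 254 = (-40 - 4) + 254 = -44 + 254 = 210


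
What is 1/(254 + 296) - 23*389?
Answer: -4920849/550 ≈ -8947.0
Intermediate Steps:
1/(254 + 296) - 23*389 = 1/550 - 8947 = -4920849/550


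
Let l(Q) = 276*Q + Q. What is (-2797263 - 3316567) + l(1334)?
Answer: -5744312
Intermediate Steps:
l(Q) = 277*Q
(-2797263 - 3316567) + l(1334) = (-2797263 - 3316567) + 277*1334 = -6113830 + 369518 = -5744312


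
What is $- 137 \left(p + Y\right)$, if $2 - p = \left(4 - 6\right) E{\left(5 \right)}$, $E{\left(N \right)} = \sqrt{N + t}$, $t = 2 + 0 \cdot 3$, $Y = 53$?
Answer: $-7535 - 274 \sqrt{7} \approx -8259.9$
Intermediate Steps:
$t = 2$ ($t = 2 + 0 = 2$)
$E{\left(N \right)} = \sqrt{2 + N}$ ($E{\left(N \right)} = \sqrt{N + 2} = \sqrt{2 + N}$)
$p = 2 + 2 \sqrt{7}$ ($p = 2 - \left(4 - 6\right) \sqrt{2 + 5} = 2 - - 2 \sqrt{7} = 2 + 2 \sqrt{7} \approx 7.2915$)
$- 137 \left(p + Y\right) = - 137 \left(\left(2 + 2 \sqrt{7}\right) + 53\right) = - 137 \left(55 + 2 \sqrt{7}\right) = -7535 - 274 \sqrt{7}$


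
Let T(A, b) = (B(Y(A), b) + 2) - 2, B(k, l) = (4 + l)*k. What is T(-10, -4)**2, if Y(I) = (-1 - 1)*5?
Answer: 0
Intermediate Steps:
Y(I) = -10 (Y(I) = -2*5 = -10)
B(k, l) = k*(4 + l)
T(A, b) = -40 - 10*b (T(A, b) = (-10*(4 + b) + 2) - 2 = ((-40 - 10*b) + 2) - 2 = (-38 - 10*b) - 2 = -40 - 10*b)
T(-10, -4)**2 = (-40 - 10*(-4))**2 = (-40 + 40)**2 = 0**2 = 0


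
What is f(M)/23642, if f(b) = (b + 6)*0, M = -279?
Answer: 0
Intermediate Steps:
f(b) = 0 (f(b) = (6 + b)*0 = 0)
f(M)/23642 = 0/23642 = 0*(1/23642) = 0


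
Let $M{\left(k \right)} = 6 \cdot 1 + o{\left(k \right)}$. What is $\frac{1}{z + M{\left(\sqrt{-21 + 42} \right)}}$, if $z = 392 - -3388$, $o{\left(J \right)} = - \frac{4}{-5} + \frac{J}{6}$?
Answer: $\frac{1136040}{4301956097} - \frac{50 \sqrt{21}}{4301956097} \approx 0.00026402$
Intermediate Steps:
$o{\left(J \right)} = \frac{4}{5} + \frac{J}{6}$ ($o{\left(J \right)} = \left(-4\right) \left(- \frac{1}{5}\right) + J \frac{1}{6} = \frac{4}{5} + \frac{J}{6}$)
$M{\left(k \right)} = \frac{34}{5} + \frac{k}{6}$ ($M{\left(k \right)} = 6 \cdot 1 + \left(\frac{4}{5} + \frac{k}{6}\right) = 6 + \left(\frac{4}{5} + \frac{k}{6}\right) = \frac{34}{5} + \frac{k}{6}$)
$z = 3780$ ($z = 392 + 3388 = 3780$)
$\frac{1}{z + M{\left(\sqrt{-21 + 42} \right)}} = \frac{1}{3780 + \left(\frac{34}{5} + \frac{\sqrt{-21 + 42}}{6}\right)} = \frac{1}{3780 + \left(\frac{34}{5} + \frac{\sqrt{21}}{6}\right)} = \frac{1}{\frac{18934}{5} + \frac{\sqrt{21}}{6}}$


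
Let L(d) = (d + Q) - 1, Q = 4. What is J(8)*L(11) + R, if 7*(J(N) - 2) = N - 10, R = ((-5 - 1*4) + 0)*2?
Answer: 6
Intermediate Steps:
R = -18 (R = ((-5 - 4) + 0)*2 = (-9 + 0)*2 = -9*2 = -18)
L(d) = 3 + d (L(d) = (d + 4) - 1 = (4 + d) - 1 = 3 + d)
J(N) = 4/7 + N/7 (J(N) = 2 + (N - 10)/7 = 2 + (-10 + N)/7 = 2 + (-10/7 + N/7) = 4/7 + N/7)
J(8)*L(11) + R = (4/7 + (⅐)*8)*(3 + 11) - 18 = (4/7 + 8/7)*14 - 18 = (12/7)*14 - 18 = 24 - 18 = 6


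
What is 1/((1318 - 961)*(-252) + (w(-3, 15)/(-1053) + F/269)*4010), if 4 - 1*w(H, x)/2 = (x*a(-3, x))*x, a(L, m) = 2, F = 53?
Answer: -283257/24296947178 ≈ -1.1658e-5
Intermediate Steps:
w(H, x) = 8 - 4*x**2 (w(H, x) = 8 - 2*x*2*x = 8 - 2*2*x*x = 8 - 4*x**2)
1/((1318 - 961)*(-252) + (w(-3, 15)/(-1053) + F/269)*4010) = 1/((1318 - 961)*(-252) + ((8 - 4*15**2)/(-1053) + 53/269)*4010) = 1/(357*(-252) + ((8 - 4*225)*(-1/1053) + 53*(1/269))*4010) = 1/(-89964 + ((8 - 900)*(-1/1053) + 53/269)*4010) = 1/(-89964 + (-892*(-1/1053) + 53/269)*4010) = 1/(-89964 + (892/1053 + 53/269)*4010) = 1/(-89964 + (295757/283257)*4010) = 1/(-89964 + 1185985570/283257) = 1/(-24296947178/283257) = -283257/24296947178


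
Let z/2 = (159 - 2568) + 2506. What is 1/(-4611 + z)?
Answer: -1/4417 ≈ -0.00022640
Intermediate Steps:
z = 194 (z = 2*((159 - 2568) + 2506) = 2*(-2409 + 2506) = 2*97 = 194)
1/(-4611 + z) = 1/(-4611 + 194) = 1/(-4417) = -1/4417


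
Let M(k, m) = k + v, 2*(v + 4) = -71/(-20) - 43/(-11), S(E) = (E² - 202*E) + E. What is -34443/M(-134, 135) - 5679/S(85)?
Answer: 49921006947/194172980 ≈ 257.10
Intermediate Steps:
S(E) = E² - 201*E
v = -119/440 (v = -4 + (-71/(-20) - 43/(-11))/2 = -4 + (-71*(-1/20) - 43*(-1/11))/2 = -4 + (71/20 + 43/11)/2 = -4 + (½)*(1641/220) = -4 + 1641/440 = -119/440 ≈ -0.27045)
M(k, m) = -119/440 + k (M(k, m) = k - 119/440 = -119/440 + k)
-34443/M(-134, 135) - 5679/S(85) = -34443/(-119/440 - 134) - 5679*1/(85*(-201 + 85)) = -34443/(-59079/440) - 5679/(85*(-116)) = -34443*(-440/59079) - 5679/(-9860) = 5051640/19693 - 5679*(-1/9860) = 5051640/19693 + 5679/9860 = 49921006947/194172980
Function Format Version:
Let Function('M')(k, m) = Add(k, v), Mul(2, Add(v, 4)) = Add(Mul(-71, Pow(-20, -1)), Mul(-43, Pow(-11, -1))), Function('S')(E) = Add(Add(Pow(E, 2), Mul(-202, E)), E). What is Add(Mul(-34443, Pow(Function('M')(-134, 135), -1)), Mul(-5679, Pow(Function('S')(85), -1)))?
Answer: Rational(49921006947, 194172980) ≈ 257.10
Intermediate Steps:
Function('S')(E) = Add(Pow(E, 2), Mul(-201, E))
v = Rational(-119, 440) (v = Add(-4, Mul(Rational(1, 2), Add(Mul(-71, Pow(-20, -1)), Mul(-43, Pow(-11, -1))))) = Add(-4, Mul(Rational(1, 2), Add(Mul(-71, Rational(-1, 20)), Mul(-43, Rational(-1, 11))))) = Add(-4, Mul(Rational(1, 2), Add(Rational(71, 20), Rational(43, 11)))) = Add(-4, Mul(Rational(1, 2), Rational(1641, 220))) = Add(-4, Rational(1641, 440)) = Rational(-119, 440) ≈ -0.27045)
Function('M')(k, m) = Add(Rational(-119, 440), k) (Function('M')(k, m) = Add(k, Rational(-119, 440)) = Add(Rational(-119, 440), k))
Add(Mul(-34443, Pow(Function('M')(-134, 135), -1)), Mul(-5679, Pow(Function('S')(85), -1))) = Add(Mul(-34443, Pow(Add(Rational(-119, 440), -134), -1)), Mul(-5679, Pow(Mul(85, Add(-201, 85)), -1))) = Add(Mul(-34443, Pow(Rational(-59079, 440), -1)), Mul(-5679, Pow(Mul(85, -116), -1))) = Add(Mul(-34443, Rational(-440, 59079)), Mul(-5679, Pow(-9860, -1))) = Add(Rational(5051640, 19693), Mul(-5679, Rational(-1, 9860))) = Add(Rational(5051640, 19693), Rational(5679, 9860)) = Rational(49921006947, 194172980)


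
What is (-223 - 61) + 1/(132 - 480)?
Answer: -98833/348 ≈ -284.00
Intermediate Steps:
(-223 - 61) + 1/(132 - 480) = -284 + 1/(-348) = -284 - 1/348 = -98833/348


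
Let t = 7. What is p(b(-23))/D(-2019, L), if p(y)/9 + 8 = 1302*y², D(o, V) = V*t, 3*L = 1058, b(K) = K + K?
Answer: 37192824/3703 ≈ 10044.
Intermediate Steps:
b(K) = 2*K
L = 1058/3 (L = (⅓)*1058 = 1058/3 ≈ 352.67)
D(o, V) = 7*V (D(o, V) = V*7 = 7*V)
p(y) = -72 + 11718*y² (p(y) = -72 + 9*(1302*y²) = -72 + 11718*y²)
p(b(-23))/D(-2019, L) = (-72 + 11718*(2*(-23))²)/((7*(1058/3))) = (-72 + 11718*(-46)²)/(7406/3) = (-72 + 11718*2116)*(3/7406) = (-72 + 24795288)*(3/7406) = 24795216*(3/7406) = 37192824/3703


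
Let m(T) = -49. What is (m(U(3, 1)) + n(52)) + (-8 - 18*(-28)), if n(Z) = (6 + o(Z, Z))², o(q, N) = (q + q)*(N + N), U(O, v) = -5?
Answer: 117116131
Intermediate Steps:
o(q, N) = 4*N*q (o(q, N) = (2*q)*(2*N) = 4*N*q)
n(Z) = (6 + 4*Z²)² (n(Z) = (6 + 4*Z*Z)² = (6 + 4*Z²)²)
(m(U(3, 1)) + n(52)) + (-8 - 18*(-28)) = (-49 + 4*(3 + 2*52²)²) + (-8 - 18*(-28)) = (-49 + 4*(3 + 2*2704)²) + (-8 + 504) = (-49 + 4*(3 + 5408)²) + 496 = (-49 + 4*5411²) + 496 = (-49 + 4*29278921) + 496 = (-49 + 117115684) + 496 = 117115635 + 496 = 117116131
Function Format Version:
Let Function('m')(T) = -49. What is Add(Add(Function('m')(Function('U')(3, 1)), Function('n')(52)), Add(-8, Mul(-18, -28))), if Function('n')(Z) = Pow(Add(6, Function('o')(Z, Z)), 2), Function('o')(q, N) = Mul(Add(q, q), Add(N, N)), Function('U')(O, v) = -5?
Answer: 117116131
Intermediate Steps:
Function('o')(q, N) = Mul(4, N, q) (Function('o')(q, N) = Mul(Mul(2, q), Mul(2, N)) = Mul(4, N, q))
Function('n')(Z) = Pow(Add(6, Mul(4, Pow(Z, 2))), 2) (Function('n')(Z) = Pow(Add(6, Mul(4, Z, Z)), 2) = Pow(Add(6, Mul(4, Pow(Z, 2))), 2))
Add(Add(Function('m')(Function('U')(3, 1)), Function('n')(52)), Add(-8, Mul(-18, -28))) = Add(Add(-49, Mul(4, Pow(Add(3, Mul(2, Pow(52, 2))), 2))), Add(-8, Mul(-18, -28))) = Add(Add(-49, Mul(4, Pow(Add(3, Mul(2, 2704)), 2))), Add(-8, 504)) = Add(Add(-49, Mul(4, Pow(Add(3, 5408), 2))), 496) = Add(Add(-49, Mul(4, Pow(5411, 2))), 496) = Add(Add(-49, Mul(4, 29278921)), 496) = Add(Add(-49, 117115684), 496) = Add(117115635, 496) = 117116131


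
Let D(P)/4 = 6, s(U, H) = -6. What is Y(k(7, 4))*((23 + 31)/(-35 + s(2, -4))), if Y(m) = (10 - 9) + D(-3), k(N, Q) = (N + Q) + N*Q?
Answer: -1350/41 ≈ -32.927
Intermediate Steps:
D(P) = 24 (D(P) = 4*6 = 24)
k(N, Q) = N + Q + N*Q
Y(m) = 25 (Y(m) = (10 - 9) + 24 = 1 + 24 = 25)
Y(k(7, 4))*((23 + 31)/(-35 + s(2, -4))) = 25*((23 + 31)/(-35 - 6)) = 25*(54/(-41)) = 25*(54*(-1/41)) = 25*(-54/41) = -1350/41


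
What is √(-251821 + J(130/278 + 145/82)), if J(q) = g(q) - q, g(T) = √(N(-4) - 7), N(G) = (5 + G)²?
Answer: √(-32715465607714 + 129914404*I*√6)/11398 ≈ 0.0024406 + 501.82*I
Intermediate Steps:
g(T) = I*√6 (g(T) = √((5 - 4)² - 7) = √(1² - 7) = √(1 - 7) = √(-6) = I*√6)
J(q) = -q + I*√6 (J(q) = I*√6 - q = -q + I*√6)
√(-251821 + J(130/278 + 145/82)) = √(-251821 + (-(130/278 + 145/82) + I*√6)) = √(-251821 + (-(130*(1/278) + 145*(1/82)) + I*√6)) = √(-251821 + (-(65/139 + 145/82) + I*√6)) = √(-251821 + (-1*25485/11398 + I*√6)) = √(-251821 + (-25485/11398 + I*√6)) = √(-2870281243/11398 + I*√6)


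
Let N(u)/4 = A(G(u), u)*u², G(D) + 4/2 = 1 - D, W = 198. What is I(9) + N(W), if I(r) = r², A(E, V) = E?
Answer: -31206303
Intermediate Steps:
G(D) = -1 - D (G(D) = -2 + (1 - D) = -1 - D)
N(u) = 4*u²*(-1 - u) (N(u) = 4*((-1 - u)*u²) = 4*(u²*(-1 - u)) = 4*u²*(-1 - u))
I(9) + N(W) = 9² + 4*198²*(-1 - 1*198) = 81 + 4*39204*(-1 - 198) = 81 + 4*39204*(-199) = 81 - 31206384 = -31206303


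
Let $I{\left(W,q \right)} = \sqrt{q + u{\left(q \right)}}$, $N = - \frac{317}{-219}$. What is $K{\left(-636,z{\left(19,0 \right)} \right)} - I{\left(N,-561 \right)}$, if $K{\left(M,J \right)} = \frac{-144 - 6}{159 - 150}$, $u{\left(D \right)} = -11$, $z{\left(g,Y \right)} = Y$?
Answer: $- \frac{50}{3} - 2 i \sqrt{143} \approx -16.667 - 23.917 i$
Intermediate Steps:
$K{\left(M,J \right)} = - \frac{50}{3}$ ($K{\left(M,J \right)} = - \frac{150}{9} = \left(-150\right) \frac{1}{9} = - \frac{50}{3}$)
$N = \frac{317}{219}$ ($N = \left(-317\right) \left(- \frac{1}{219}\right) = \frac{317}{219} \approx 1.4475$)
$I{\left(W,q \right)} = \sqrt{-11 + q}$ ($I{\left(W,q \right)} = \sqrt{q - 11} = \sqrt{-11 + q}$)
$K{\left(-636,z{\left(19,0 \right)} \right)} - I{\left(N,-561 \right)} = - \frac{50}{3} - \sqrt{-11 - 561} = - \frac{50}{3} - \sqrt{-572} = - \frac{50}{3} - 2 i \sqrt{143}$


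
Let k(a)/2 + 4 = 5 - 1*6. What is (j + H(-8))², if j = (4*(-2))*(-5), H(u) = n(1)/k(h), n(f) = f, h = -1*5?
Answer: 159201/100 ≈ 1592.0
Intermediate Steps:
h = -5
k(a) = -10 (k(a) = -8 + 2*(5 - 1*6) = -8 + 2*(5 - 6) = -8 + 2*(-1) = -8 - 2 = -10)
H(u) = -⅒ (H(u) = 1/(-10) = 1*(-⅒) = -⅒)
j = 40 (j = -8*(-5) = 40)
(j + H(-8))² = (40 - ⅒)² = (399/10)² = 159201/100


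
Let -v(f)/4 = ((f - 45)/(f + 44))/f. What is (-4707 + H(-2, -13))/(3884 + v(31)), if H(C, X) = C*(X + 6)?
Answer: -10911225/9030356 ≈ -1.2083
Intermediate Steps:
H(C, X) = C*(6 + X)
v(f) = -4*(-45 + f)/(f*(44 + f)) (v(f) = -4*(f - 45)/(f + 44)/f = -4*(-45 + f)/(44 + f)/f = -4*(-45 + f)/(f*(44 + f)))
(-4707 + H(-2, -13))/(3884 + v(31)) = (-4707 - 2*(6 - 13))/(3884 + 4*(45 - 1*31)/(31*(44 + 31))) = (-4707 - 2*(-7))/(3884 + 4*(1/31)*(45 - 31)/75) = (-4707 + 14)/(3884 + 4*(1/31)*(1/75)*14) = -4693/(3884 + 56/2325) = -4693/9030356/2325 = -4693*2325/9030356 = -10911225/9030356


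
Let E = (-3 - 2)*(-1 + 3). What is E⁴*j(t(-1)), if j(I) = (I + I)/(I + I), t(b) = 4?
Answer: 10000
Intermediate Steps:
E = -10 (E = -5*2 = -10)
j(I) = 1 (j(I) = (2*I)/((2*I)) = (2*I)*(1/(2*I)) = 1)
E⁴*j(t(-1)) = (-10)⁴*1 = 10000*1 = 10000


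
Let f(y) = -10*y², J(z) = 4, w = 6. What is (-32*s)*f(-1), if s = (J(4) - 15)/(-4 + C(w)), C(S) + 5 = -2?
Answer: 320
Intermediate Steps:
C(S) = -7 (C(S) = -5 - 2 = -7)
s = 1 (s = (4 - 15)/(-4 - 7) = -11/(-11) = -11*(-1/11) = 1)
(-32*s)*f(-1) = (-32*1)*(-10*(-1)²) = -(-320) = -32*(-10) = 320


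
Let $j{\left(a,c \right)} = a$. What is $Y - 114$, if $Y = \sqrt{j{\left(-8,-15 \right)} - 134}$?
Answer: $-114 + i \sqrt{142} \approx -114.0 + 11.916 i$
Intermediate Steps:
$Y = i \sqrt{142}$ ($Y = \sqrt{-8 - 134} = \sqrt{-142} = i \sqrt{142} \approx 11.916 i$)
$Y - 114 = i \sqrt{142} - 114 = -114 + i \sqrt{142}$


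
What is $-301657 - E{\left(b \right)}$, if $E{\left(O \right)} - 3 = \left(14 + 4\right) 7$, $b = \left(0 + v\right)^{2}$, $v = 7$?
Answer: $-301786$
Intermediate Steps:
$b = 49$ ($b = \left(0 + 7\right)^{2} = 7^{2} = 49$)
$E{\left(O \right)} = 129$ ($E{\left(O \right)} = 3 + \left(14 + 4\right) 7 = 3 + 18 \cdot 7 = 3 + 126 = 129$)
$-301657 - E{\left(b \right)} = -301657 - 129 = -301786$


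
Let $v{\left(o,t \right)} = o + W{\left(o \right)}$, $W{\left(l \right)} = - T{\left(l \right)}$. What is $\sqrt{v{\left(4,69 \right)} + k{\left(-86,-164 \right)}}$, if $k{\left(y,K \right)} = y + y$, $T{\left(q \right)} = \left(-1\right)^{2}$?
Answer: $13 i \approx 13.0 i$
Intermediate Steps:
$T{\left(q \right)} = 1$
$k{\left(y,K \right)} = 2 y$
$W{\left(l \right)} = -1$ ($W{\left(l \right)} = \left(-1\right) 1 = -1$)
$v{\left(o,t \right)} = -1 + o$ ($v{\left(o,t \right)} = o - 1 = -1 + o$)
$\sqrt{v{\left(4,69 \right)} + k{\left(-86,-164 \right)}} = \sqrt{\left(-1 + 4\right) + 2 \left(-86\right)} = \sqrt{3 - 172} = \sqrt{-169} = 13 i$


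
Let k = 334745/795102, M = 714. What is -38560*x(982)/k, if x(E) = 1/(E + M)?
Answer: -191619582/3548297 ≈ -54.003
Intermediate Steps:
x(E) = 1/(714 + E) (x(E) = 1/(E + 714) = 1/(714 + E))
k = 334745/795102 (k = 334745*(1/795102) = 334745/795102 ≈ 0.42101)
-38560*x(982)/k = -38560*795102/(334745*(714 + 982)) = -38560/(334745/(795102*(1/1696))) = -38560/((334745/795102)*1696) = -38560/283863760/397551 = -38560*397551/283863760 = -191619582/3548297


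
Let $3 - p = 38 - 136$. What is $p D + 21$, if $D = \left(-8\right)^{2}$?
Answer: $6485$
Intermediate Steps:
$D = 64$
$p = 101$ ($p = 3 - \left(38 - 136\right) = 3 - -98 = 3 + 98 = 101$)
$p D + 21 = 101 \cdot 64 + 21 = 6464 + 21 = 6485$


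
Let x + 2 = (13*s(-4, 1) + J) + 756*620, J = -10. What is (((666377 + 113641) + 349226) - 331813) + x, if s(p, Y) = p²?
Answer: 1266347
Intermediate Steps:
x = 468916 (x = -2 + ((13*(-4)² - 10) + 756*620) = -2 + ((13*16 - 10) + 468720) = -2 + ((208 - 10) + 468720) = -2 + (198 + 468720) = -2 + 468918 = 468916)
(((666377 + 113641) + 349226) - 331813) + x = (((666377 + 113641) + 349226) - 331813) + 468916 = ((780018 + 349226) - 331813) + 468916 = (1129244 - 331813) + 468916 = 797431 + 468916 = 1266347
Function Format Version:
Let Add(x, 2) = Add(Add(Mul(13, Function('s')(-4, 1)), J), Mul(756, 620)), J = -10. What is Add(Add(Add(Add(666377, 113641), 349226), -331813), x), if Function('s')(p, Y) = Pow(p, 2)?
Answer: 1266347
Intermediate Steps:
x = 468916 (x = Add(-2, Add(Add(Mul(13, Pow(-4, 2)), -10), Mul(756, 620))) = Add(-2, Add(Add(Mul(13, 16), -10), 468720)) = Add(-2, Add(Add(208, -10), 468720)) = Add(-2, Add(198, 468720)) = Add(-2, 468918) = 468916)
Add(Add(Add(Add(666377, 113641), 349226), -331813), x) = Add(Add(Add(Add(666377, 113641), 349226), -331813), 468916) = Add(Add(Add(780018, 349226), -331813), 468916) = Add(Add(1129244, -331813), 468916) = Add(797431, 468916) = 1266347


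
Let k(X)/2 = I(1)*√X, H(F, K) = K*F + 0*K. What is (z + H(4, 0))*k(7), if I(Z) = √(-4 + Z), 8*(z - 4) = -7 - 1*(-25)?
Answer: 25*I*√21/2 ≈ 57.282*I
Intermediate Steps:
H(F, K) = F*K (H(F, K) = F*K + 0 = F*K)
z = 25/4 (z = 4 + (-7 - 1*(-25))/8 = 4 + (-7 + 25)/8 = 4 + (⅛)*18 = 4 + 9/4 = 25/4 ≈ 6.2500)
k(X) = 2*I*√3*√X (k(X) = 2*(√(-4 + 1)*√X) = 2*(√(-3)*√X) = 2*((I*√3)*√X) = 2*(I*√3*√X) = 2*I*√3*√X)
(z + H(4, 0))*k(7) = (25/4 + 4*0)*(2*I*√3*√7) = (25/4 + 0)*(2*I*√21) = 25*(2*I*√21)/4 = 25*I*√21/2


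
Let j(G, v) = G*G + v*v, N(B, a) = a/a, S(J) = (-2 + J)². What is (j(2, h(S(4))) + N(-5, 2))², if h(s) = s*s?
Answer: 68121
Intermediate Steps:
h(s) = s²
N(B, a) = 1
j(G, v) = G² + v²
(j(2, h(S(4))) + N(-5, 2))² = ((2² + (((-2 + 4)²)²)²) + 1)² = ((4 + ((2²)²)²) + 1)² = ((4 + (4²)²) + 1)² = ((4 + 16²) + 1)² = ((4 + 256) + 1)² = (260 + 1)² = 261² = 68121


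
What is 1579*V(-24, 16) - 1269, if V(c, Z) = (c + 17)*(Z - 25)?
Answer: 98208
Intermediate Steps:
V(c, Z) = (-25 + Z)*(17 + c) (V(c, Z) = (17 + c)*(-25 + Z) = (-25 + Z)*(17 + c))
1579*V(-24, 16) - 1269 = 1579*(-425 - 25*(-24) + 17*16 + 16*(-24)) - 1269 = 1579*(-425 + 600 + 272 - 384) - 1269 = 1579*63 - 1269 = 99477 - 1269 = 98208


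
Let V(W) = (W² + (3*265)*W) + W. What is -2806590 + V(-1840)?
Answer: -885630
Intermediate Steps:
V(W) = W² + 796*W (V(W) = (W² + 795*W) + W = W² + 796*W)
-2806590 + V(-1840) = -2806590 - 1840*(796 - 1840) = -2806590 - 1840*(-1044) = -2806590 + 1920960 = -885630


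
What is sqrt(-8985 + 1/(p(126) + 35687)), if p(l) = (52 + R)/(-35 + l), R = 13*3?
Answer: I*sqrt(2860898890038)/17844 ≈ 94.789*I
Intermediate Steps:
R = 39
p(l) = 91/(-35 + l) (p(l) = (52 + 39)/(-35 + l) = 91/(-35 + l))
sqrt(-8985 + 1/(p(126) + 35687)) = sqrt(-8985 + 1/(91/(-35 + 126) + 35687)) = sqrt(-8985 + 1/(91/91 + 35687)) = sqrt(-8985 + 1/(91*(1/91) + 35687)) = sqrt(-8985 + 1/(1 + 35687)) = sqrt(-8985 + 1/35688) = sqrt(-320656679/35688) = I*sqrt(2860898890038)/17844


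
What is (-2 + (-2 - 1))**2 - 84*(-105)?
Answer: 8845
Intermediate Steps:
(-2 + (-2 - 1))**2 - 84*(-105) = (-2 - 3)**2 + 8820 = (-5)**2 + 8820 = 25 + 8820 = 8845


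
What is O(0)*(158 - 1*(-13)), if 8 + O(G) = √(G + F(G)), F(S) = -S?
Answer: -1368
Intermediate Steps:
O(G) = -8 (O(G) = -8 + √(G - G) = -8 + √0 = -8 + 0 = -8)
O(0)*(158 - 1*(-13)) = -8*(158 - 1*(-13)) = -8*(158 + 13) = -8*171 = -1368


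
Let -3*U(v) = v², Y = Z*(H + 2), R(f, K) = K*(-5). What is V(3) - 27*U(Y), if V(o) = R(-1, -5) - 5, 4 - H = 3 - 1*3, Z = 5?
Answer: 8120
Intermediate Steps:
R(f, K) = -5*K
H = 4 (H = 4 - (3 - 1*3) = 4 - (3 - 3) = 4 - 1*0 = 4 + 0 = 4)
V(o) = 20 (V(o) = -5*(-5) - 5 = 25 - 5 = 20)
Y = 30 (Y = 5*(4 + 2) = 5*6 = 30)
U(v) = -v²/3
V(3) - 27*U(Y) = 20 - (-9)*30² = 20 - (-9)*900 = 20 - 27*(-300) = 20 + 8100 = 8120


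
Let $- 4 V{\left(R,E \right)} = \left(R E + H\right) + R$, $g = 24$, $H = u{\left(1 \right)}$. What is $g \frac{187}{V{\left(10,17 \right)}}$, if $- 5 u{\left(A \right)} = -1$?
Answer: $- \frac{5280}{53} \approx -99.623$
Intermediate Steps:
$u{\left(A \right)} = \frac{1}{5}$ ($u{\left(A \right)} = \left(- \frac{1}{5}\right) \left(-1\right) = \frac{1}{5}$)
$H = \frac{1}{5} \approx 0.2$
$V{\left(R,E \right)} = - \frac{1}{20} - \frac{R}{4} - \frac{E R}{4}$ ($V{\left(R,E \right)} = - \frac{\left(R E + \frac{1}{5}\right) + R}{4} = - \frac{\left(E R + \frac{1}{5}\right) + R}{4} = - \frac{\left(\frac{1}{5} + E R\right) + R}{4} = - \frac{\frac{1}{5} + R + E R}{4} = - \frac{1}{20} - \frac{R}{4} - \frac{E R}{4}$)
$g \frac{187}{V{\left(10,17 \right)}} = 24 \frac{187}{- \frac{1}{20} - \frac{5}{2} - \frac{17}{4} \cdot 10} = 24 \frac{187}{- \frac{1}{20} - \frac{5}{2} - \frac{85}{2}} = 24 \frac{187}{- \frac{901}{20}} = 24 \cdot 187 \left(- \frac{20}{901}\right) = 24 \left(- \frac{220}{53}\right) = - \frac{5280}{53}$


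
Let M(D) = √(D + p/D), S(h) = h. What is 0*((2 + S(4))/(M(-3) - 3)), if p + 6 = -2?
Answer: 0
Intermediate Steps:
p = -8 (p = -6 - 2 = -8)
M(D) = √(D - 8/D)
0*((2 + S(4))/(M(-3) - 3)) = 0*((2 + 4)/(√(-3 - 8/(-3)) - 3)) = 0*(6/(√(-3 - 8*(-⅓)) - 3)) = 0*(6/(√(-3 + 8/3) - 3)) = 0*(6/(√(-⅓) - 3)) = 0*(6/(I*√3/3 - 3)) = 0*(6/(-3 + I*√3/3)) = 0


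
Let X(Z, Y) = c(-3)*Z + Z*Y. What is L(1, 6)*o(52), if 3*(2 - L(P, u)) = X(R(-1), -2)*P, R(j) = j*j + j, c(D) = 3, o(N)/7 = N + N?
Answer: 1456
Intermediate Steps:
o(N) = 14*N (o(N) = 7*(N + N) = 7*(2*N) = 14*N)
R(j) = j + j**2 (R(j) = j**2 + j = j + j**2)
X(Z, Y) = 3*Z + Y*Z (X(Z, Y) = 3*Z + Z*Y = 3*Z + Y*Z)
L(P, u) = 2 (L(P, u) = 2 - (-(1 - 1))*(3 - 2)*P/3 = 2 - -1*0*1*P/3 = 2 - 0*1*P/3 = 2 - 0*P = 2 - 1/3*0 = 2 + 0 = 2)
L(1, 6)*o(52) = 2*(14*52) = 2*728 = 1456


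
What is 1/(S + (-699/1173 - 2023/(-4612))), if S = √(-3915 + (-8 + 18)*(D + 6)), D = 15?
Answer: -511419021076/12048229278724729 - 3251862037264*I*√3705/12048229278724729 ≈ -4.2448e-5 - 0.016429*I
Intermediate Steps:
S = I*√3705 (S = √(-3915 + (-8 + 18)*(15 + 6)) = √(-3915 + 10*21) = √(-3915 + 210) = √(-3705) = I*√3705 ≈ 60.869*I)
1/(S + (-699/1173 - 2023/(-4612))) = 1/(I*√3705 + (-699/1173 - 2023/(-4612))) = 1/(I*√3705 + (-699*1/1173 - 2023*(-1/4612))) = 1/(I*√3705 + (-233/391 + 2023/4612)) = 1/(I*√3705 - 283603/1803292) = 1/(-283603/1803292 + I*√3705)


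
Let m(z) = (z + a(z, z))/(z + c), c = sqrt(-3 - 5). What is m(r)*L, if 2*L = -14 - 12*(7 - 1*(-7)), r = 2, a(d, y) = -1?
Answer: -91/6 + 91*I*sqrt(2)/6 ≈ -15.167 + 21.449*I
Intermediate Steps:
c = 2*I*sqrt(2) (c = sqrt(-8) = 2*I*sqrt(2) ≈ 2.8284*I)
L = -91 (L = (-14 - 12*(7 - 1*(-7)))/2 = (-14 - 12*(7 + 7))/2 = (-14 - 12*14)/2 = (-14 - 168)/2 = (1/2)*(-182) = -91)
m(z) = (-1 + z)/(z + 2*I*sqrt(2)) (m(z) = (z - 1)/(z + 2*I*sqrt(2)) = (-1 + z)/(z + 2*I*sqrt(2)))
m(r)*L = ((-1 + 2)/(2 + 2*I*sqrt(2)))*(-91) = (1/(2 + 2*I*sqrt(2)))*(-91) = -91/(2 + 2*I*sqrt(2))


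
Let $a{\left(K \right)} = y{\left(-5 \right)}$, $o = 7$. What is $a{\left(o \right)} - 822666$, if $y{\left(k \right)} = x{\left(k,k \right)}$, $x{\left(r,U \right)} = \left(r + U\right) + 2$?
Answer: $-822674$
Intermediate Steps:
$x{\left(r,U \right)} = 2 + U + r$ ($x{\left(r,U \right)} = \left(U + r\right) + 2 = 2 + U + r$)
$y{\left(k \right)} = 2 + 2 k$ ($y{\left(k \right)} = 2 + k + k = 2 + 2 k$)
$a{\left(K \right)} = -8$ ($a{\left(K \right)} = 2 + 2 \left(-5\right) = 2 - 10 = -8$)
$a{\left(o \right)} - 822666 = -8 - 822666 = -822674$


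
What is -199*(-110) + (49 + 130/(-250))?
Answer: 548462/25 ≈ 21938.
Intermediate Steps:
-199*(-110) + (49 + 130/(-250)) = 21890 + (49 + 130*(-1/250)) = 21890 + (49 - 13/25) = 21890 + 1212/25 = 548462/25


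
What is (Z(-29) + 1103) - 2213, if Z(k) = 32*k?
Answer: -2038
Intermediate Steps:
(Z(-29) + 1103) - 2213 = (32*(-29) + 1103) - 2213 = (-928 + 1103) - 2213 = 175 - 2213 = -2038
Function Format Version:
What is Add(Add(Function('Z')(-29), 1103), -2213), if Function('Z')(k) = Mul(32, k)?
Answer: -2038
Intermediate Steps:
Add(Add(Function('Z')(-29), 1103), -2213) = Add(Add(Mul(32, -29), 1103), -2213) = Add(Add(-928, 1103), -2213) = Add(175, -2213) = -2038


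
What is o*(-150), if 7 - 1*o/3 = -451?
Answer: -206100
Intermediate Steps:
o = 1374 (o = 21 - 3*(-451) = 21 + 1353 = 1374)
o*(-150) = 1374*(-150) = -206100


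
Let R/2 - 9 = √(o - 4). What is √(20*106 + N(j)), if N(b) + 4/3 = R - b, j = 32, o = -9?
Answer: √(18942 + 18*I*√13)/3 ≈ 45.877 + 0.078592*I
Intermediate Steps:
R = 18 + 2*I*√13 (R = 18 + 2*√(-9 - 4) = 18 + 2*√(-13) = 18 + 2*(I*√13) = 18 + 2*I*√13 ≈ 18.0 + 7.2111*I)
N(b) = 50/3 - b + 2*I*√13 (N(b) = -4/3 + ((18 + 2*I*√13) - b) = -4/3 + (18 - b + 2*I*√13) = 50/3 - b + 2*I*√13)
√(20*106 + N(j)) = √(20*106 + (50/3 - 1*32 + 2*I*√13)) = √(2120 + (50/3 - 32 + 2*I*√13)) = √(2120 + (-46/3 + 2*I*√13)) = √(6314/3 + 2*I*√13)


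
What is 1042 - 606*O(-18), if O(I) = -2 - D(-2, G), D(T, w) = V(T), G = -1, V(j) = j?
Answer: 1042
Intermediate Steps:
D(T, w) = T
O(I) = 0 (O(I) = -2 - 1*(-2) = -2 + 2 = 0)
1042 - 606*O(-18) = 1042 - 606*0 = 1042 + 0 = 1042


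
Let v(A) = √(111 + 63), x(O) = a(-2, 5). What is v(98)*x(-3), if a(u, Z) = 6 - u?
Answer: 8*√174 ≈ 105.53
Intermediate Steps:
x(O) = 8 (x(O) = 6 - 1*(-2) = 6 + 2 = 8)
v(A) = √174
v(98)*x(-3) = √174*8 = 8*√174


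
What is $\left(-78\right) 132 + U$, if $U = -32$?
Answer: $-10328$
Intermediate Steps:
$\left(-78\right) 132 + U = \left(-78\right) 132 - 32 = -10296 - 32 = -10328$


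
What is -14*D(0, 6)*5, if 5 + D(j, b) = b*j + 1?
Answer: 280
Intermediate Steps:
D(j, b) = -4 + b*j (D(j, b) = -5 + (b*j + 1) = -5 + (1 + b*j) = -4 + b*j)
-14*D(0, 6)*5 = -14*(-4 + 6*0)*5 = -14*(-4 + 0)*5 = -14*(-4)*5 = 56*5 = 280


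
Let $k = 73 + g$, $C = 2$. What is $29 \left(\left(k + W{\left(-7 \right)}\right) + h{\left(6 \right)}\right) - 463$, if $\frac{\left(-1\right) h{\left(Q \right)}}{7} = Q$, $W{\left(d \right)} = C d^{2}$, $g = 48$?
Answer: $4670$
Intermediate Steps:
$W{\left(d \right)} = 2 d^{2}$
$h{\left(Q \right)} = - 7 Q$
$k = 121$ ($k = 73 + 48 = 121$)
$29 \left(\left(k + W{\left(-7 \right)}\right) + h{\left(6 \right)}\right) - 463 = 29 \left(\left(121 + 2 \left(-7\right)^{2}\right) - 42\right) - 463 = 29 \left(\left(121 + 2 \cdot 49\right) - 42\right) - 463 = 29 \left(\left(121 + 98\right) - 42\right) - 463 = 29 \left(219 - 42\right) - 463 = 29 \cdot 177 - 463 = 5133 - 463 = 4670$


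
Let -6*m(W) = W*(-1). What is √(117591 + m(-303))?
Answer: √470162/2 ≈ 342.84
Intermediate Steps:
m(W) = W/6 (m(W) = -W*(-1)/6 = -(-1)*W/6 = W/6)
√(117591 + m(-303)) = √(117591 + (⅙)*(-303)) = √(117591 - 101/2) = √(235081/2) = √470162/2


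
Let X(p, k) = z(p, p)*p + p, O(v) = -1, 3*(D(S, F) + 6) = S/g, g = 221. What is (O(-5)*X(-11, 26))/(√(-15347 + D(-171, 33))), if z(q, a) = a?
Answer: 11*I*√749868470/339307 ≈ 0.88775*I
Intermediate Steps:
D(S, F) = -6 + S/663 (D(S, F) = -6 + (S/221)/3 = -6 + S/663)
X(p, k) = p + p² (X(p, k) = p*p + p = p² + p = p + p²)
(O(-5)*X(-11, 26))/(√(-15347 + D(-171, 33))) = (-(-11)*(1 - 11))/(√(-15347 + (-6 + (1/663)*(-171)))) = (-(-11)*(-10))/(√(-15347 + (-6 - 57/221))) = (-1*110)/(√(-15347 - 1383/221)) = -110*(-I*√749868470/3393070) = -(-11)*I*√749868470/339307 = 11*I*√749868470/339307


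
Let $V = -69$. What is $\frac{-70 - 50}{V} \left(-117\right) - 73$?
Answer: $- \frac{6359}{23} \approx -276.48$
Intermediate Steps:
$\frac{-70 - 50}{V} \left(-117\right) - 73 = \frac{-70 - 50}{-69} \left(-117\right) - 73 = \left(-70 - 50\right) \left(- \frac{1}{69}\right) \left(-117\right) - 73 = \left(-120\right) \left(- \frac{1}{69}\right) \left(-117\right) - 73 = \frac{40}{23} \left(-117\right) - 73 = - \frac{4680}{23} - 73 = - \frac{6359}{23}$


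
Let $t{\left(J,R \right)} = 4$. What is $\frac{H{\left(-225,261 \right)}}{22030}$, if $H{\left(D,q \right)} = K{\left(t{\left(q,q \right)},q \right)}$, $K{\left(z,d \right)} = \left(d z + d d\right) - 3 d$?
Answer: $\frac{34191}{11015} \approx 3.104$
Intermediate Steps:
$K{\left(z,d \right)} = d^{2} - 3 d + d z$ ($K{\left(z,d \right)} = \left(d z + d^{2}\right) - 3 d = \left(d^{2} + d z\right) - 3 d = d^{2} - 3 d + d z$)
$H{\left(D,q \right)} = q \left(1 + q\right)$ ($H{\left(D,q \right)} = q \left(-3 + q + 4\right) = q \left(1 + q\right)$)
$\frac{H{\left(-225,261 \right)}}{22030} = \frac{261 \left(1 + 261\right)}{22030} = 261 \cdot 262 \cdot \frac{1}{22030} = 68382 \cdot \frac{1}{22030} = \frac{34191}{11015}$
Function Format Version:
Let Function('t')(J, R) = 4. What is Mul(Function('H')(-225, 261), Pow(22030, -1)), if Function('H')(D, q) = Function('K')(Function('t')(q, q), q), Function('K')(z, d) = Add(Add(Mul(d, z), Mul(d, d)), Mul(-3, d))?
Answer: Rational(34191, 11015) ≈ 3.1040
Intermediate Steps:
Function('K')(z, d) = Add(Pow(d, 2), Mul(-3, d), Mul(d, z)) (Function('K')(z, d) = Add(Add(Mul(d, z), Pow(d, 2)), Mul(-3, d)) = Add(Add(Pow(d, 2), Mul(d, z)), Mul(-3, d)) = Add(Pow(d, 2), Mul(-3, d), Mul(d, z)))
Function('H')(D, q) = Mul(q, Add(1, q)) (Function('H')(D, q) = Mul(q, Add(-3, q, 4)) = Mul(q, Add(1, q)))
Mul(Function('H')(-225, 261), Pow(22030, -1)) = Mul(Mul(261, Add(1, 261)), Pow(22030, -1)) = Mul(Mul(261, 262), Rational(1, 22030)) = Mul(68382, Rational(1, 22030)) = Rational(34191, 11015)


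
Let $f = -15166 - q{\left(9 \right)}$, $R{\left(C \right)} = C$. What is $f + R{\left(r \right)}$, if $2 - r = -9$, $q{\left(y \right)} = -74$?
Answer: $-15081$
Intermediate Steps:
$r = 11$ ($r = 2 - -9 = 2 + 9 = 11$)
$f = -15092$ ($f = -15166 - -74 = -15166 + 74 = -15092$)
$f + R{\left(r \right)} = -15092 + 11 = -15081$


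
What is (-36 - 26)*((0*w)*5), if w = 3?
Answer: 0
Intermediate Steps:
(-36 - 26)*((0*w)*5) = (-36 - 26)*((0*3)*5) = -0*5 = -62*0 = 0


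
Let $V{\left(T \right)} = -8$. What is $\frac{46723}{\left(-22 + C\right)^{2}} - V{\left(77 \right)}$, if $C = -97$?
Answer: $\frac{160011}{14161} \approx 11.299$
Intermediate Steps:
$\frac{46723}{\left(-22 + C\right)^{2}} - V{\left(77 \right)} = \frac{46723}{\left(-22 - 97\right)^{2}} - -8 = \frac{46723}{\left(-119\right)^{2}} + 8 = \frac{46723}{14161} + 8 = \frac{160011}{14161}$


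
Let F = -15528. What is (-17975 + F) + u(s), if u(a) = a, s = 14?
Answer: -33489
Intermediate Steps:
(-17975 + F) + u(s) = (-17975 - 15528) + 14 = -33503 + 14 = -33489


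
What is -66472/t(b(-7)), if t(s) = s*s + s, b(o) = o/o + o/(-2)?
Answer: -265888/99 ≈ -2685.7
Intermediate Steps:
b(o) = 1 - o/2 (b(o) = 1 + o*(-1/2) = 1 - o/2)
t(s) = s + s**2 (t(s) = s**2 + s = s + s**2)
-66472/t(b(-7)) = -66472*1/((1 - 1/2*(-7))*(1 + (1 - 1/2*(-7)))) = -66472*1/((1 + 7/2)*(1 + (1 + 7/2))) = -66472*2/(9*(1 + 9/2)) = -66472/((9/2)*(11/2)) = -66472/99/4 = -66472*4/99 = -265888/99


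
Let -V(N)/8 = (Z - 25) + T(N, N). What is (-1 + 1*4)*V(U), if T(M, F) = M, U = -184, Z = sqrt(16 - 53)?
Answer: 5016 - 24*I*sqrt(37) ≈ 5016.0 - 145.99*I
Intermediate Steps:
Z = I*sqrt(37) (Z = sqrt(-37) = I*sqrt(37) ≈ 6.0828*I)
V(N) = 200 - 8*N - 8*I*sqrt(37) (V(N) = -8*((I*sqrt(37) - 25) + N) = -8*((-25 + I*sqrt(37)) + N) = -8*(-25 + N + I*sqrt(37)) = 200 - 8*N - 8*I*sqrt(37))
(-1 + 1*4)*V(U) = (-1 + 1*4)*(200 - 8*(-184) - 8*I*sqrt(37)) = (-1 + 4)*(200 + 1472 - 8*I*sqrt(37)) = 3*(1672 - 8*I*sqrt(37)) = 5016 - 24*I*sqrt(37)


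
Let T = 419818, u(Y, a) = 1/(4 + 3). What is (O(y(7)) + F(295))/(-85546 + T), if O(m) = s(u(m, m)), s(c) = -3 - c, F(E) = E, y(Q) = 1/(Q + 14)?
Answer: 681/779968 ≈ 0.00087311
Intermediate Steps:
u(Y, a) = ⅐ (u(Y, a) = 1/7 = ⅐)
y(Q) = 1/(14 + Q)
O(m) = -22/7 (O(m) = -3 - 1*⅐ = -3 - ⅐ = -22/7)
(O(y(7)) + F(295))/(-85546 + T) = (-22/7 + 295)/(-85546 + 419818) = (2043/7)/334272 = (2043/7)*(1/334272) = 681/779968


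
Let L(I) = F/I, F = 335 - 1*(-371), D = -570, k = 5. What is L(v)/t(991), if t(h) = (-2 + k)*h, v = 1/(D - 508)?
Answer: -761068/2973 ≈ -255.99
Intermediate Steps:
v = -1/1078 (v = 1/(-570 - 508) = 1/(-1078) = -1/1078 ≈ -0.00092764)
t(h) = 3*h (t(h) = (-2 + 5)*h = 3*h)
F = 706 (F = 335 + 371 = 706)
L(I) = 706/I
L(v)/t(991) = (706/(-1/1078))/((3*991)) = (706*(-1078))/2973 = -761068*1/2973 = -761068/2973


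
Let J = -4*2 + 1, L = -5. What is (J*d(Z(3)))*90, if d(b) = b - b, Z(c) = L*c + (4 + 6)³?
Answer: 0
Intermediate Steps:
Z(c) = 1000 - 5*c (Z(c) = -5*c + (4 + 6)³ = -5*c + 10³ = -5*c + 1000 = 1000 - 5*c)
J = -7 (J = -8 + 1 = -7)
d(b) = 0
(J*d(Z(3)))*90 = -7*0*90 = 0*90 = 0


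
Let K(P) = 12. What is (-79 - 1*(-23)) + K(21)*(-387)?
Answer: -4700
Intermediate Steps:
(-79 - 1*(-23)) + K(21)*(-387) = (-79 - 1*(-23)) + 12*(-387) = (-79 + 23) - 4644 = -56 - 4644 = -4700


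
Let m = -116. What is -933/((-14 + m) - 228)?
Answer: 933/358 ≈ 2.6061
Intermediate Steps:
-933/((-14 + m) - 228) = -933/((-14 - 116) - 228) = -933/(-130 - 228) = -933/(-358) = -933*(-1/358) = 933/358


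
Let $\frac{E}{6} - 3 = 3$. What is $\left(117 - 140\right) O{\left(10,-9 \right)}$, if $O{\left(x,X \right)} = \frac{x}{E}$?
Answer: $- \frac{115}{18} \approx -6.3889$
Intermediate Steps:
$E = 36$ ($E = 18 + 6 \cdot 3 = 18 + 18 = 36$)
$O{\left(x,X \right)} = \frac{x}{36}$
$\left(117 - 140\right) O{\left(10,-9 \right)} = \left(117 - 140\right) \frac{1}{36} \cdot 10 = \left(-23\right) \frac{5}{18} = - \frac{115}{18}$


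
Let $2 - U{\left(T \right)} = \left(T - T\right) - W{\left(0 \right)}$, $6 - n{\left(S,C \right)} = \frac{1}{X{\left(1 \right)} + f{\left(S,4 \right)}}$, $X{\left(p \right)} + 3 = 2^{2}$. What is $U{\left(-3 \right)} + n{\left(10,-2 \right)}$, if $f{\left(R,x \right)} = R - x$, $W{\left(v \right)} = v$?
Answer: $\frac{55}{7} \approx 7.8571$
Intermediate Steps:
$X{\left(p \right)} = 1$ ($X{\left(p \right)} = -3 + 2^{2} = -3 + 4 = 1$)
$n{\left(S,C \right)} = 6 - \frac{1}{-3 + S}$ ($n{\left(S,C \right)} = 6 - \frac{1}{1 + \left(S - 4\right)} = 6 - \frac{1}{1 + \left(-4 + S\right)} = 6 - \frac{1}{-3 + S}$)
$U{\left(T \right)} = 2$ ($U{\left(T \right)} = 2 - \left(\left(T - T\right) - 0\right) = 2 - \left(0 + 0\right) = 2 - 0 = 2 + 0 = 2$)
$U{\left(-3 \right)} + n{\left(10,-2 \right)} = 2 + \frac{-19 + 6 \cdot 10}{-3 + 10} = 2 + \frac{-19 + 60}{7} = 2 + \frac{1}{7} \cdot 41 = 2 + \frac{41}{7} = \frac{55}{7}$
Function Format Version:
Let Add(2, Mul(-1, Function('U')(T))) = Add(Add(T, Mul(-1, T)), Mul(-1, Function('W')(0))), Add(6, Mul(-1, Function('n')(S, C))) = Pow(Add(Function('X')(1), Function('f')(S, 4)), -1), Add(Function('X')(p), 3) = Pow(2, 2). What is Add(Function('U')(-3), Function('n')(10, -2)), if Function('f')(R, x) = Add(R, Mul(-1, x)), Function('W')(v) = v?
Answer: Rational(55, 7) ≈ 7.8571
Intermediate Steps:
Function('X')(p) = 1 (Function('X')(p) = Add(-3, Pow(2, 2)) = Add(-3, 4) = 1)
Function('n')(S, C) = Add(6, Mul(-1, Pow(Add(-3, S), -1))) (Function('n')(S, C) = Add(6, Mul(-1, Pow(Add(1, Add(S, Mul(-1, 4))), -1))) = Add(6, Mul(-1, Pow(Add(1, Add(S, -4)), -1))) = Add(6, Mul(-1, Pow(Add(1, Add(-4, S)), -1))) = Add(6, Mul(-1, Pow(Add(-3, S), -1))))
Function('U')(T) = 2 (Function('U')(T) = Add(2, Mul(-1, Add(Add(T, Mul(-1, T)), Mul(-1, 0)))) = Add(2, Mul(-1, Add(0, 0))) = Add(2, Mul(-1, 0)) = Add(2, 0) = 2)
Add(Function('U')(-3), Function('n')(10, -2)) = Add(2, Mul(Pow(Add(-3, 10), -1), Add(-19, Mul(6, 10)))) = Add(2, Mul(Pow(7, -1), Add(-19, 60))) = Add(2, Mul(Rational(1, 7), 41)) = Add(2, Rational(41, 7)) = Rational(55, 7)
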